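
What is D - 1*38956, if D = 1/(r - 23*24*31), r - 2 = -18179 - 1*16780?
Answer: -2028399965/52069 ≈ -38956.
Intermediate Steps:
r = -34957 (r = 2 + (-18179 - 1*16780) = 2 + (-18179 - 16780) = 2 - 34959 = -34957)
D = -1/52069 (D = 1/(-34957 - 23*24*31) = 1/(-34957 - 552*31) = 1/(-34957 - 17112) = 1/(-52069) = -1/52069 ≈ -1.9205e-5)
D - 1*38956 = -1/52069 - 1*38956 = -1/52069 - 38956 = -2028399965/52069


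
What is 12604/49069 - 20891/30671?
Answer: -638523195/1504995299 ≈ -0.42427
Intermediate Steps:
12604/49069 - 20891/30671 = -638523195/1504995299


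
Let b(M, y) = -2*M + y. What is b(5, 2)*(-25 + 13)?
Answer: 96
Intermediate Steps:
b(M, y) = y - 2*M
b(5, 2)*(-25 + 13) = (2 - 2*5)*(-25 + 13) = (2 - 10)*(-12) = -8*(-12) = 96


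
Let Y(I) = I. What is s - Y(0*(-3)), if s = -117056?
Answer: -117056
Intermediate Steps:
s - Y(0*(-3)) = -117056 - 0*(-3) = -117056 - 1*0 = -117056 + 0 = -117056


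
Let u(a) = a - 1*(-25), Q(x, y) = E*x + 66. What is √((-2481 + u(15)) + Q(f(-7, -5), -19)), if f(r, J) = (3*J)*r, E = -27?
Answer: I*√5210 ≈ 72.18*I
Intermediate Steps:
f(r, J) = 3*J*r
Q(x, y) = 66 - 27*x (Q(x, y) = -27*x + 66 = 66 - 27*x)
u(a) = 25 + a (u(a) = a + 25 = 25 + a)
√((-2481 + u(15)) + Q(f(-7, -5), -19)) = √((-2481 + (25 + 15)) + (66 - 81*(-5)*(-7))) = √((-2481 + 40) + (66 - 27*105)) = √(-2441 + (66 - 2835)) = √(-2441 - 2769) = √(-5210) = I*√5210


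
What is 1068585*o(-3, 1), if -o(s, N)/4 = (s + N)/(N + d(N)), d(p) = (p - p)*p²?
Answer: 8548680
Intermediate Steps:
d(p) = 0 (d(p) = 0*p² = 0)
o(s, N) = -4*(N + s)/N (o(s, N) = -4*(s + N)/(N + 0) = -4*(N + s)/N)
1068585*o(-3, 1) = 1068585*(-4 - 4*(-3)/1) = 1068585*(-4 - 4*(-3)*1) = 1068585*(-4 + 12) = 1068585*8 = 8548680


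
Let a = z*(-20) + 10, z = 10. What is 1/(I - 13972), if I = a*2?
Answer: -1/14352 ≈ -6.9677e-5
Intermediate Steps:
a = -190 (a = 10*(-20) + 10 = -200 + 10 = -190)
I = -380 (I = -190*2 = -380)
1/(I - 13972) = 1/(-380 - 13972) = 1/(-14352) = -1/14352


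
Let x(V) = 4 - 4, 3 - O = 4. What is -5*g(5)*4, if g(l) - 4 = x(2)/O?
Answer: -80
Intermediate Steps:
O = -1 (O = 3 - 1*4 = 3 - 4 = -1)
x(V) = 0
g(l) = 4 (g(l) = 4 + 0/(-1) = 4 + 0*(-1) = 4 + 0 = 4)
-5*g(5)*4 = -5*4*4 = -20*4 = -80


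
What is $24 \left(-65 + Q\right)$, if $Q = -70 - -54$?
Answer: $-1944$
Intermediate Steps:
$Q = -16$ ($Q = -70 + 54 = -16$)
$24 \left(-65 + Q\right) = 24 \left(-65 - 16\right) = 24 \left(-81\right) = -1944$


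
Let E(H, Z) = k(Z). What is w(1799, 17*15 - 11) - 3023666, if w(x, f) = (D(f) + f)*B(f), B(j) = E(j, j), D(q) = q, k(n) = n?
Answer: -2904594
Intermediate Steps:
E(H, Z) = Z
B(j) = j
w(x, f) = 2*f² (w(x, f) = (f + f)*f = (2*f)*f = 2*f²)
w(1799, 17*15 - 11) - 3023666 = 2*(17*15 - 11)² - 3023666 = 2*(255 - 11)² - 3023666 = 2*244² - 3023666 = 2*59536 - 3023666 = 119072 - 3023666 = -2904594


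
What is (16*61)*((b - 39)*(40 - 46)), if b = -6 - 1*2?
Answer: 275232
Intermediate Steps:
b = -8 (b = -6 - 2 = -8)
(16*61)*((b - 39)*(40 - 46)) = (16*61)*((-8 - 39)*(40 - 46)) = 976*(-47*(-6)) = 976*282 = 275232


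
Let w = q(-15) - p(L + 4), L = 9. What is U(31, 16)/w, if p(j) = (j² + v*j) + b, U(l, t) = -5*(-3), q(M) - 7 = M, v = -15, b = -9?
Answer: 5/9 ≈ 0.55556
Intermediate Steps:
q(M) = 7 + M
U(l, t) = 15
p(j) = -9 + j² - 15*j (p(j) = (j² - 15*j) - 9 = -9 + j² - 15*j)
w = 27 (w = (7 - 15) - (-9 + (9 + 4)² - 15*(9 + 4)) = -8 - (-9 + 13² - 15*13) = -8 - (-9 + 169 - 195) = -8 - 1*(-35) = -8 + 35 = 27)
U(31, 16)/w = 15/27 = 15*(1/27) = 5/9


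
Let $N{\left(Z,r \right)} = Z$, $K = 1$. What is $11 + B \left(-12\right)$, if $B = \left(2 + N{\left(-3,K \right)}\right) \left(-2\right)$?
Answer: $-13$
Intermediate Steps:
$B = 2$ ($B = \left(2 - 3\right) \left(-2\right) = \left(-1\right) \left(-2\right) = 2$)
$11 + B \left(-12\right) = 11 + 2 \left(-12\right) = 11 - 24 = -13$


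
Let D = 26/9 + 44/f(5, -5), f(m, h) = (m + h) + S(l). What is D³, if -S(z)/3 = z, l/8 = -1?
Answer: 614125/5832 ≈ 105.30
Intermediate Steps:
l = -8 (l = 8*(-1) = -8)
S(z) = -3*z
f(m, h) = 24 + h + m (f(m, h) = (m + h) - 3*(-8) = (h + m) + 24 = 24 + h + m)
D = 85/18 (D = 26/9 + 44/(24 - 5 + 5) = 26*(⅑) + 44/24 = 26/9 + 44*(1/24) = 26/9 + 11/6 = 85/18 ≈ 4.7222)
D³ = (85/18)³ = 614125/5832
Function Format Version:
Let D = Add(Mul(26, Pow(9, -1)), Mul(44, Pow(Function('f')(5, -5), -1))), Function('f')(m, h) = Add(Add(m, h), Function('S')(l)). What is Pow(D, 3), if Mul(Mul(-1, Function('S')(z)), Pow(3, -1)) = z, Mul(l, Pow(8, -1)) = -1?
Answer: Rational(614125, 5832) ≈ 105.30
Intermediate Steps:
l = -8 (l = Mul(8, -1) = -8)
Function('S')(z) = Mul(-3, z)
Function('f')(m, h) = Add(24, h, m) (Function('f')(m, h) = Add(Add(m, h), Mul(-3, -8)) = Add(Add(h, m), 24) = Add(24, h, m))
D = Rational(85, 18) (D = Add(Mul(26, Pow(9, -1)), Mul(44, Pow(Add(24, -5, 5), -1))) = Add(Mul(26, Rational(1, 9)), Mul(44, Pow(24, -1))) = Add(Rational(26, 9), Mul(44, Rational(1, 24))) = Add(Rational(26, 9), Rational(11, 6)) = Rational(85, 18) ≈ 4.7222)
Pow(D, 3) = Pow(Rational(85, 18), 3) = Rational(614125, 5832)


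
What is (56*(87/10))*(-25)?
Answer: -12180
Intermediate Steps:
(56*(87/10))*(-25) = (2436/5)*(-25) = -12180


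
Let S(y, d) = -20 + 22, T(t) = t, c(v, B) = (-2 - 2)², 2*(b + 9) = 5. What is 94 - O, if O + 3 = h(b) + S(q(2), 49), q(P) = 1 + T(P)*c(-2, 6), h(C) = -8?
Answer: 103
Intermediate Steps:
b = -13/2 (b = -9 + (½)*5 = -9 + 5/2 = -13/2 ≈ -6.5000)
c(v, B) = 16 (c(v, B) = (-4)² = 16)
q(P) = 1 + 16*P (q(P) = 1 + P*16 = 1 + 16*P)
S(y, d) = 2
O = -9 (O = -3 + (-8 + 2) = -3 - 6 = -9)
94 - O = 94 - 1*(-9) = 94 + 9 = 103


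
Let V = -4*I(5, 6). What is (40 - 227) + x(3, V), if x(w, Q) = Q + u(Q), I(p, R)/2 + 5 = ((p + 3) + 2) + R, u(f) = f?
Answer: -363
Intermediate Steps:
I(p, R) = 2*R + 2*p (I(p, R) = -10 + 2*(((p + 3) + 2) + R) = -10 + 2*(((3 + p) + 2) + R) = -10 + 2*((5 + p) + R) = -10 + 2*(5 + R + p) = -10 + (10 + 2*R + 2*p) = 2*R + 2*p)
V = -88 (V = -4*(2*6 + 2*5) = -4*(12 + 10) = -4*22 = -88)
x(w, Q) = 2*Q (x(w, Q) = Q + Q = 2*Q)
(40 - 227) + x(3, V) = (40 - 227) + 2*(-88) = -187 - 176 = -363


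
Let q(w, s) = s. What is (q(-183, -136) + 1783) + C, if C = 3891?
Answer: 5538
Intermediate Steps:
(q(-183, -136) + 1783) + C = (-136 + 1783) + 3891 = 1647 + 3891 = 5538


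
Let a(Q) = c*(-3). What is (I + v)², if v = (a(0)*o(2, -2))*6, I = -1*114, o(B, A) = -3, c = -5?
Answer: 147456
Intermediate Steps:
a(Q) = 15 (a(Q) = -5*(-3) = 15)
I = -114
v = -270 (v = (15*(-3))*6 = -45*6 = -270)
(I + v)² = (-114 - 270)² = (-384)² = 147456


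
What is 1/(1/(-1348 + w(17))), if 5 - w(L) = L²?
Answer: -1632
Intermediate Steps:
w(L) = 5 - L²
1/(1/(-1348 + w(17))) = 1/(1/(-1348 + (5 - 1*17²))) = 1/(1/(-1348 + (5 - 1*289))) = 1/(1/(-1348 + (5 - 289))) = 1/(1/(-1348 - 284)) = 1/(1/(-1632)) = 1/(-1/1632) = -1632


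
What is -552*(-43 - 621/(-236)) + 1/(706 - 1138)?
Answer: 567961573/25488 ≈ 22284.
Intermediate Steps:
-552*(-43 - 621/(-236)) + 1/(706 - 1138) = -552*(-43 - 621*(-1)/236) + 1/(-432) = -552*(-43 - 1*(-621/236)) - 1/432 = -552*(-43 + 621/236) - 1/432 = -552*(-9527/236) - 1/432 = 1314726/59 - 1/432 = 567961573/25488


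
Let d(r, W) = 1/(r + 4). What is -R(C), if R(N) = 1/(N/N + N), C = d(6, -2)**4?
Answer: -10000/10001 ≈ -0.99990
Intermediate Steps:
d(r, W) = 1/(4 + r)
C = 1/10000 (C = (1/(4 + 6))**4 = (1/10)**4 = 1/10000 ≈ 0.00010000)
R(N) = 1/(1 + N)
-R(C) = -1/(1 + 1/10000) = -1/10001/10000 = -1*10000/10001 = -10000/10001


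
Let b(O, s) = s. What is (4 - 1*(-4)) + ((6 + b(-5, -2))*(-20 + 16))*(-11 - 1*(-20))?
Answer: -136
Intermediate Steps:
(4 - 1*(-4)) + ((6 + b(-5, -2))*(-20 + 16))*(-11 - 1*(-20)) = (4 - 1*(-4)) + ((6 - 2)*(-20 + 16))*(-11 - 1*(-20)) = (4 + 4) + (4*(-4))*(-11 + 20) = 8 - 16*9 = 8 - 144 = -136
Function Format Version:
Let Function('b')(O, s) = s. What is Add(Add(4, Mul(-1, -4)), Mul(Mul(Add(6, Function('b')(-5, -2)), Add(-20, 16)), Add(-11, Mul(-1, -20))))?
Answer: -136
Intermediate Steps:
Add(Add(4, Mul(-1, -4)), Mul(Mul(Add(6, Function('b')(-5, -2)), Add(-20, 16)), Add(-11, Mul(-1, -20)))) = Add(Add(4, Mul(-1, -4)), Mul(Mul(Add(6, -2), Add(-20, 16)), Add(-11, Mul(-1, -20)))) = Add(Add(4, 4), Mul(Mul(4, -4), Add(-11, 20))) = Add(8, Mul(-16, 9)) = Add(8, -144) = -136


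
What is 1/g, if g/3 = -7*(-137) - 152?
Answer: 1/2421 ≈ 0.00041305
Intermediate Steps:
g = 2421 (g = 3*(-7*(-137) - 152) = 3*(959 - 152) = 3*807 = 2421)
1/g = 1/2421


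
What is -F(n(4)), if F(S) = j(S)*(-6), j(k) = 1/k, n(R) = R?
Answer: 3/2 ≈ 1.5000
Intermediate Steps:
j(k) = 1/k
F(S) = -6/S
-F(n(4)) = -(-6)/4 = -1*(-3/2) = 3/2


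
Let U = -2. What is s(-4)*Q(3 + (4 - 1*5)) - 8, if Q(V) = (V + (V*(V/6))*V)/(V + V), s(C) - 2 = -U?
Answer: -14/3 ≈ -4.6667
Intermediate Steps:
s(C) = 4 (s(C) = 2 - 1*(-2) = 2 + 2 = 4)
Q(V) = (V + V³/6)/(2*V) (Q(V) = (V + (V*(V*(⅙)))*V)/((2*V)) = (V + (V*(V/6))*V)*(1/(2*V)) = (V + (V²/6)*V)*(1/(2*V)) = (V + V³/6)*(1/(2*V)) = (V + V³/6)/(2*V))
s(-4)*Q(3 + (4 - 1*5)) - 8 = 4*(½ + (3 + (4 - 1*5))²/12) - 8 = 4*(½ + (3 + (4 - 5))²/12) - 8 = 4*(½ + (3 - 1)²/12) - 8 = 4*(½ + (1/12)*2²) - 8 = 4*(½ + (1/12)*4) - 8 = 4*(½ + ⅓) - 8 = 4*(⅚) - 8 = 10/3 - 8 = -14/3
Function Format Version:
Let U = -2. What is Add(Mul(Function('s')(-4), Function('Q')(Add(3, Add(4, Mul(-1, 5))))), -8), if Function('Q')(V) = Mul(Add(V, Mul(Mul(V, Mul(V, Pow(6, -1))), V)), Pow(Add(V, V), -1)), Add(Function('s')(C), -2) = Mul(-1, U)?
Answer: Rational(-14, 3) ≈ -4.6667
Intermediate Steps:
Function('s')(C) = 4 (Function('s')(C) = Add(2, Mul(-1, -2)) = Add(2, 2) = 4)
Function('Q')(V) = Mul(Rational(1, 2), Pow(V, -1), Add(V, Mul(Rational(1, 6), Pow(V, 3)))) (Function('Q')(V) = Mul(Add(V, Mul(Mul(V, Mul(V, Rational(1, 6))), V)), Pow(Mul(2, V), -1)) = Mul(Add(V, Mul(Mul(V, Mul(Rational(1, 6), V)), V)), Mul(Rational(1, 2), Pow(V, -1))) = Mul(Add(V, Mul(Mul(Rational(1, 6), Pow(V, 2)), V)), Mul(Rational(1, 2), Pow(V, -1))) = Mul(Add(V, Mul(Rational(1, 6), Pow(V, 3))), Mul(Rational(1, 2), Pow(V, -1))) = Mul(Rational(1, 2), Pow(V, -1), Add(V, Mul(Rational(1, 6), Pow(V, 3)))))
Add(Mul(Function('s')(-4), Function('Q')(Add(3, Add(4, Mul(-1, 5))))), -8) = Add(Mul(4, Add(Rational(1, 2), Mul(Rational(1, 12), Pow(Add(3, Add(4, Mul(-1, 5))), 2)))), -8) = Add(Mul(4, Add(Rational(1, 2), Mul(Rational(1, 12), Pow(Add(3, Add(4, -5)), 2)))), -8) = Add(Mul(4, Add(Rational(1, 2), Mul(Rational(1, 12), Pow(Add(3, -1), 2)))), -8) = Add(Mul(4, Add(Rational(1, 2), Mul(Rational(1, 12), Pow(2, 2)))), -8) = Add(Mul(4, Add(Rational(1, 2), Mul(Rational(1, 12), 4))), -8) = Add(Mul(4, Add(Rational(1, 2), Rational(1, 3))), -8) = Add(Mul(4, Rational(5, 6)), -8) = Add(Rational(10, 3), -8) = Rational(-14, 3)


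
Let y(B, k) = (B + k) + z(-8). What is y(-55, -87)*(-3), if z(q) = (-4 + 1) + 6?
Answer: 417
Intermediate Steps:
z(q) = 3 (z(q) = -3 + 6 = 3)
y(B, k) = 3 + B + k (y(B, k) = (B + k) + 3 = 3 + B + k)
y(-55, -87)*(-3) = (3 - 55 - 87)*(-3) = -139*(-3) = 417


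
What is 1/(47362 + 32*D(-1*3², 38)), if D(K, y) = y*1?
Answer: 1/48578 ≈ 2.0585e-5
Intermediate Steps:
D(K, y) = y
1/(47362 + 32*D(-1*3², 38)) = 1/(47362 + 32*38) = 1/(47362 + 1216) = 1/48578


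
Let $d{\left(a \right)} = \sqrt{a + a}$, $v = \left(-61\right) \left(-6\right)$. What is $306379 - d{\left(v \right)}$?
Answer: $306379 - 2 \sqrt{183} \approx 3.0635 \cdot 10^{5}$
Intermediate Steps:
$v = 366$
$d{\left(a \right)} = \sqrt{2} \sqrt{a}$ ($d{\left(a \right)} = \sqrt{2 a} = \sqrt{2} \sqrt{a}$)
$306379 - d{\left(v \right)} = 306379 - \sqrt{2} \sqrt{366} = 306379 - 2 \sqrt{183}$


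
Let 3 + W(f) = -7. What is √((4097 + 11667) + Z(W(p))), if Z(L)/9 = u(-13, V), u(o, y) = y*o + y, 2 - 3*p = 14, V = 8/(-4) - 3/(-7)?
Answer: 4*√48797/7 ≈ 126.23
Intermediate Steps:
V = -11/7 (V = 8*(-¼) - 3*(-⅐) = -2 + 3/7 = -11/7 ≈ -1.5714)
p = -4 (p = ⅔ - ⅓*14 = ⅔ - 14/3 = -4)
W(f) = -10 (W(f) = -3 - 7 = -10)
u(o, y) = y + o*y (u(o, y) = o*y + y = y + o*y)
Z(L) = 1188/7 (Z(L) = 9*(-11*(1 - 13)/7) = 9*(-11/7*(-12)) = 9*(132/7) = 1188/7)
√((4097 + 11667) + Z(W(p))) = √((4097 + 11667) + 1188/7) = √(15764 + 1188/7) = √(111536/7) = 4*√48797/7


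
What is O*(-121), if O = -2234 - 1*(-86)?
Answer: 259908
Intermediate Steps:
O = -2148 (O = -2234 + 86 = -2148)
O*(-121) = -2148*(-121) = 259908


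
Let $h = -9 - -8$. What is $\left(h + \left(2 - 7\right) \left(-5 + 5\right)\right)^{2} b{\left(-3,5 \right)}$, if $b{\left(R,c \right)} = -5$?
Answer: $-5$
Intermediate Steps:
$h = -1$ ($h = -9 + 8 = -1$)
$\left(h + \left(2 - 7\right) \left(-5 + 5\right)\right)^{2} b{\left(-3,5 \right)} = \left(-1 + \left(2 - 7\right) \left(-5 + 5\right)\right)^{2} \left(-5\right) = \left(-1 - 0\right)^{2} \left(-5\right) = \left(-1 + 0\right)^{2} \left(-5\right) = \left(-1\right)^{2} \left(-5\right) = 1 \left(-5\right) = -5$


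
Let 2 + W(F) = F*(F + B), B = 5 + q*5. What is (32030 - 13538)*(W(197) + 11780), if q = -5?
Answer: 862596324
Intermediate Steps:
B = -20 (B = 5 - 5*5 = 5 - 25 = -20)
W(F) = -2 + F*(-20 + F) (W(F) = -2 + F*(F - 20) = -2 + F*(-20 + F))
(32030 - 13538)*(W(197) + 11780) = (32030 - 13538)*((-2 + 197**2 - 20*197) + 11780) = 18492*((-2 + 38809 - 3940) + 11780) = 18492*(34867 + 11780) = 18492*46647 = 862596324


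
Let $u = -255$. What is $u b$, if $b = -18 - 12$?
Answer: $7650$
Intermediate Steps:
$b = -30$
$u b = \left(-255\right) \left(-30\right) = 7650$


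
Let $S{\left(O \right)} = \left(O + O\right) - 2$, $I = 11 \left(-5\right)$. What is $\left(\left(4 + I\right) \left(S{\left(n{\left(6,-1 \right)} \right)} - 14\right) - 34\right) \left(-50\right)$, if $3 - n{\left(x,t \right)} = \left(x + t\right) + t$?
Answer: $-44200$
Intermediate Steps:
$I = -55$
$n{\left(x,t \right)} = 3 - x - 2 t$ ($n{\left(x,t \right)} = 3 - \left(\left(x + t\right) + t\right) = 3 - \left(\left(t + x\right) + t\right) = 3 - \left(x + 2 t\right) = 3 - x - 2 t$)
$S{\left(O \right)} = -2 + 2 O$ ($S{\left(O \right)} = 2 O - 2 = -2 + 2 O$)
$\left(\left(4 + I\right) \left(S{\left(n{\left(6,-1 \right)} \right)} - 14\right) - 34\right) \left(-50\right) = \left(\left(4 - 55\right) \left(\left(-2 + 2 \left(3 - 6 - -2\right)\right) - 14\right) - 34\right) \left(-50\right) = \left(- 51 \left(\left(-2 + 2 \left(3 - 6 + 2\right)\right) - 14\right) - 34\right) \left(-50\right) = \left(- 51 \left(\left(-2 + 2 \left(-1\right)\right) - 14\right) - 34\right) \left(-50\right) = \left(- 51 \left(\left(-2 - 2\right) - 14\right) - 34\right) \left(-50\right) = \left(- 51 \left(-4 - 14\right) - 34\right) \left(-50\right) = \left(\left(-51\right) \left(-18\right) - 34\right) \left(-50\right) = \left(918 - 34\right) \left(-50\right) = 884 \left(-50\right) = -44200$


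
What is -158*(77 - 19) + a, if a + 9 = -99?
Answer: -9272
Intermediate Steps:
a = -108 (a = -9 - 99 = -108)
-158*(77 - 19) + a = -158*(77 - 19) - 108 = -158*58 - 108 = -9164 - 108 = -9272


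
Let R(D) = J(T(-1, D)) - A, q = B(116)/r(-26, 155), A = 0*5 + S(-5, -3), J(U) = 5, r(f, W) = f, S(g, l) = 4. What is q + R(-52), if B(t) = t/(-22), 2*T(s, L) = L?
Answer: 172/143 ≈ 1.2028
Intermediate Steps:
T(s, L) = L/2
A = 4 (A = 0*5 + 4 = 0 + 4 = 4)
B(t) = -t/22 (B(t) = t*(-1/22) = -t/22)
q = 29/143 (q = -1/22*116/(-26) = -58/11*(-1/26) = 29/143 ≈ 0.20280)
R(D) = 1 (R(D) = 5 - 1*4 = 5 - 4 = 1)
q + R(-52) = 29/143 + 1 = 172/143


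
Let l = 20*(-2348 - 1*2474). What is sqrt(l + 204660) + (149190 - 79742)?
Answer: 69448 + 2*sqrt(27055) ≈ 69777.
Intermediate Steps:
l = -96440 (l = 20*(-2348 - 2474) = 20*(-4822) = -96440)
sqrt(l + 204660) + (149190 - 79742) = sqrt(-96440 + 204660) + (149190 - 79742) = sqrt(108220) + 69448 = 2*sqrt(27055) + 69448 = 69448 + 2*sqrt(27055)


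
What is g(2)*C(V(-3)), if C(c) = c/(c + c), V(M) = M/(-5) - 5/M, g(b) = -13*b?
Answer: -13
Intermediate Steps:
V(M) = -5/M - M/5 (V(M) = M*(-⅕) - 5/M = -M/5 - 5/M = -5/M - M/5)
C(c) = ½ (C(c) = c/((2*c)) = (1/(2*c))*c = ½)
g(2)*C(V(-3)) = -13*2*(½) = -26*½ = -13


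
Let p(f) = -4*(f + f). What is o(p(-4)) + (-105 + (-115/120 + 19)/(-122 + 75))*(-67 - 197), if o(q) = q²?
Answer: 1355731/47 ≈ 28845.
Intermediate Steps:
p(f) = -8*f
o(p(-4)) + (-105 + (-115/120 + 19)/(-122 + 75))*(-67 - 197) = (-8*(-4))² + (-105 + (-115/120 + 19)/(-122 + 75))*(-67 - 197) = 32² + (-105 + (-115*1/120 + 19)/(-47))*(-264) = 1024 + (-105 + (-23/24 + 19)*(-1/47))*(-264) = 1024 + (-105 + (433/24)*(-1/47))*(-264) = 1024 + (-105 - 433/1128)*(-264) = 1024 - 118873/1128*(-264) = 1024 + 1307603/47 = 1355731/47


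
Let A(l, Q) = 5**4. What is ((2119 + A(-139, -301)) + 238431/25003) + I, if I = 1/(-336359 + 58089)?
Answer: 19157960888007/6957584810 ≈ 2753.5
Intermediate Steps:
A(l, Q) = 625
I = -1/278270 (I = 1/(-278270) = -1/278270 ≈ -3.5936e-6)
((2119 + A(-139, -301)) + 238431/25003) + I = ((2119 + 625) + 238431/25003) - 1/278270 = (2744 + 238431*(1/25003)) - 1/278270 = (2744 + 238431/25003) - 1/278270 = 68846663/25003 - 1/278270 = 19157960888007/6957584810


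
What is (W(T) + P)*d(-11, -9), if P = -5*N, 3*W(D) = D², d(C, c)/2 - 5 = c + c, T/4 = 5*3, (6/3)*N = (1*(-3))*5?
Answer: -32175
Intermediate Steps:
N = -15/2 (N = ((1*(-3))*5)/2 = (-3*5)/2 = (½)*(-15) = -15/2 ≈ -7.5000)
T = 60 (T = 4*(5*3) = 4*15 = 60)
d(C, c) = 10 + 4*c (d(C, c) = 10 + 2*(c + c) = 10 + 2*(2*c) = 10 + 4*c)
W(D) = D²/3
P = 75/2 (P = -5*(-15/2) = 75/2 ≈ 37.500)
(W(T) + P)*d(-11, -9) = ((⅓)*60² + 75/2)*(10 + 4*(-9)) = ((⅓)*3600 + 75/2)*(10 - 36) = (1200 + 75/2)*(-26) = (2475/2)*(-26) = -32175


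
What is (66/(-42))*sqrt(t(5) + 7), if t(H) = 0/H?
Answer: -11*sqrt(7)/7 ≈ -4.1576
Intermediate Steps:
t(H) = 0
(66/(-42))*sqrt(t(5) + 7) = (66/(-42))*sqrt(0 + 7) = (66*(-1/42))*sqrt(7) = -11*sqrt(7)/7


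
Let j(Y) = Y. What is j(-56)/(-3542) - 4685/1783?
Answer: -1178173/451099 ≈ -2.6118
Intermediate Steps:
j(-56)/(-3542) - 4685/1783 = -56/(-3542) - 4685/1783 = -56*(-1/3542) - 4685*1/1783 = 4/253 - 4685/1783 = -1178173/451099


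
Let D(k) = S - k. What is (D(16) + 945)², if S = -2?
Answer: 859329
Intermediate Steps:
D(k) = -2 - k
(D(16) + 945)² = ((-2 - 1*16) + 945)² = ((-2 - 16) + 945)² = (-18 + 945)² = 927² = 859329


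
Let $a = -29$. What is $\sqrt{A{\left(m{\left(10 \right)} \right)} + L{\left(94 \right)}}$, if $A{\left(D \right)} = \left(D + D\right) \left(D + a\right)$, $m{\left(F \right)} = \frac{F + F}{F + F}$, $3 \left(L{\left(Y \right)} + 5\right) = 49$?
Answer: $\frac{i \sqrt{402}}{3} \approx 6.6833 i$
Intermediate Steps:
$L{\left(Y \right)} = \frac{34}{3}$ ($L{\left(Y \right)} = -5 + \frac{1}{3} \cdot 49 = -5 + \frac{49}{3} = \frac{34}{3}$)
$m{\left(F \right)} = 1$ ($m{\left(F \right)} = \frac{2 F}{2 F} = 2 F \frac{1}{2 F} = 1$)
$A{\left(D \right)} = 2 D \left(-29 + D\right)$ ($A{\left(D \right)} = \left(D + D\right) \left(D - 29\right) = 2 D \left(-29 + D\right)$)
$\sqrt{A{\left(m{\left(10 \right)} \right)} + L{\left(94 \right)}} = \sqrt{2 \cdot 1 \left(-29 + 1\right) + \frac{34}{3}} = \sqrt{2 \cdot 1 \left(-28\right) + \frac{34}{3}} = \sqrt{-56 + \frac{34}{3}} = \sqrt{- \frac{134}{3}} = \frac{i \sqrt{402}}{3}$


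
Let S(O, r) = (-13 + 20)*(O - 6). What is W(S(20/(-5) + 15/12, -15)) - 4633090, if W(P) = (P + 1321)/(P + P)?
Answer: -2270219139/490 ≈ -4.6331e+6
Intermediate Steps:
S(O, r) = -42 + 7*O (S(O, r) = 7*(-6 + O) = -42 + 7*O)
W(P) = (1321 + P)/(2*P) (W(P) = (1321 + P)/((2*P)) = (1321 + P)*(1/(2*P)) = (1321 + P)/(2*P))
W(S(20/(-5) + 15/12, -15)) - 4633090 = (1321 + (-42 + 7*(20/(-5) + 15/12)))/(2*(-42 + 7*(20/(-5) + 15/12))) - 4633090 = (1321 + (-42 + 7*(20*(-1/5) + 15*(1/12))))/(2*(-42 + 7*(20*(-1/5) + 15*(1/12)))) - 4633090 = (1321 + (-42 + 7*(-4 + 5/4)))/(2*(-42 + 7*(-4 + 5/4))) - 4633090 = (1321 + (-42 + 7*(-11/4)))/(2*(-42 + 7*(-11/4))) - 4633090 = (1321 + (-42 - 77/4))/(2*(-42 - 77/4)) - 4633090 = (1321 - 245/4)/(2*(-245/4)) - 4633090 = (1/2)*(-4/245)*(5039/4) - 4633090 = -5039/490 - 4633090 = -2270219139/490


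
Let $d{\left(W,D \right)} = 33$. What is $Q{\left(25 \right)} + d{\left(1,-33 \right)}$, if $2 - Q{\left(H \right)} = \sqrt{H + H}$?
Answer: $35 - 5 \sqrt{2} \approx 27.929$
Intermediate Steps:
$Q{\left(H \right)} = 2 - \sqrt{2} \sqrt{H}$ ($Q{\left(H \right)} = 2 - \sqrt{H + H} = 2 - \sqrt{2 H} = 2 - \sqrt{2} \sqrt{H}$)
$Q{\left(25 \right)} + d{\left(1,-33 \right)} = \left(2 - \sqrt{2} \sqrt{25}\right) + 33 = \left(2 - \sqrt{2} \cdot 5\right) + 33 = \left(2 - 5 \sqrt{2}\right) + 33 = 35 - 5 \sqrt{2}$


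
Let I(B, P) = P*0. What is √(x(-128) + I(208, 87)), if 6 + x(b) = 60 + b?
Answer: I*√74 ≈ 8.6023*I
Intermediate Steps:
I(B, P) = 0
x(b) = 54 + b (x(b) = -6 + (60 + b) = 54 + b)
√(x(-128) + I(208, 87)) = √((54 - 128) + 0) = √(-74 + 0) = √(-74) = I*√74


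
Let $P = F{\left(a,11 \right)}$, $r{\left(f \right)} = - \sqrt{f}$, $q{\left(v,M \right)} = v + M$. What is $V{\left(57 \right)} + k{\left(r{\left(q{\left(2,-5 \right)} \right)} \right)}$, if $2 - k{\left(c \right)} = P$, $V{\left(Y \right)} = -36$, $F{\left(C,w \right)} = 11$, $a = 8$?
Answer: $-45$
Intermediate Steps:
$q{\left(v,M \right)} = M + v$
$P = 11$
$k{\left(c \right)} = -9$ ($k{\left(c \right)} = 2 - 11 = -9$)
$V{\left(57 \right)} + k{\left(r{\left(q{\left(2,-5 \right)} \right)} \right)} = -36 - 9 = -45$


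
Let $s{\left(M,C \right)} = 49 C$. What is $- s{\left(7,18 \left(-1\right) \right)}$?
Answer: $882$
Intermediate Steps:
$- s{\left(7,18 \left(-1\right) \right)} = - 49 \cdot 18 \left(-1\right) = - 49 \left(-18\right) = \left(-1\right) \left(-882\right) = 882$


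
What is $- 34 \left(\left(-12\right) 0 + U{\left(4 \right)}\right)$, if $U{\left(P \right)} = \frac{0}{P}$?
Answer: $0$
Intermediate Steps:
$U{\left(P \right)} = 0$
$- 34 \left(\left(-12\right) 0 + U{\left(4 \right)}\right) = - 34 \left(\left(-12\right) 0 + 0\right) = - 34 \left(0 + 0\right) = \left(-34\right) 0 = 0$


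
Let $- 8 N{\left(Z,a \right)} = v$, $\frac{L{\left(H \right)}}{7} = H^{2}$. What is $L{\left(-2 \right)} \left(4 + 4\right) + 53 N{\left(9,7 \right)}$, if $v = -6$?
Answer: $\frac{1055}{4} \approx 263.75$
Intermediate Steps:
$L{\left(H \right)} = 7 H^{2}$
$N{\left(Z,a \right)} = \frac{3}{4}$ ($N{\left(Z,a \right)} = \left(- \frac{1}{8}\right) \left(-6\right) = \frac{3}{4}$)
$L{\left(-2 \right)} \left(4 + 4\right) + 53 N{\left(9,7 \right)} = 7 \left(-2\right)^{2} \left(4 + 4\right) + 53 \cdot \frac{3}{4} = 7 \cdot 4 \cdot 8 + \frac{159}{4} = 28 \cdot 8 + \frac{159}{4} = 224 + \frac{159}{4} = \frac{1055}{4}$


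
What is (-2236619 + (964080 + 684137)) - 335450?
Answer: -923852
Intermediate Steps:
(-2236619 + (964080 + 684137)) - 335450 = (-2236619 + 1648217) - 335450 = -588402 - 335450 = -923852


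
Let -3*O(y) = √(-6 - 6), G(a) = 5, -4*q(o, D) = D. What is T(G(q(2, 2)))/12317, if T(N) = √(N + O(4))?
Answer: √(45 - 6*I*√3)/36951 ≈ 0.00018273 - 2.0826e-5*I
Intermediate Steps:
q(o, D) = -D/4
O(y) = -2*I*√3/3 (O(y) = -√(-6 - 6)/3 = -2*I*√3/3)
T(N) = √(N - 2*I*√3/3)
T(G(q(2, 2)))/12317 = (√(9*5 - 6*I*√3)/3)/12317 = (√(45 - 6*I*√3)/3)*(1/12317) = √(45 - 6*I*√3)/36951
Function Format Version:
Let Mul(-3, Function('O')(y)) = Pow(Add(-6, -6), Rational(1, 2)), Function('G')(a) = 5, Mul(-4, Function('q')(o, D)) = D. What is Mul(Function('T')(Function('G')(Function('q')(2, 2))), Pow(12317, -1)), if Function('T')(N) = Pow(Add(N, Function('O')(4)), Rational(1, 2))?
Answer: Mul(Rational(1, 36951), Pow(Add(45, Mul(-6, I, Pow(3, Rational(1, 2)))), Rational(1, 2))) ≈ Add(0.00018273, Mul(-2.0826e-5, I))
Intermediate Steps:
Function('q')(o, D) = Mul(Rational(-1, 4), D)
Function('O')(y) = Mul(Rational(-2, 3), I, Pow(3, Rational(1, 2))) (Function('O')(y) = Mul(Rational(-1, 3), Pow(Add(-6, -6), Rational(1, 2))) = Mul(Rational(-1, 3), Pow(-12, Rational(1, 2))) = Mul(Rational(-1, 3), Mul(2, I, Pow(3, Rational(1, 2)))) = Mul(Rational(-2, 3), I, Pow(3, Rational(1, 2))))
Function('T')(N) = Pow(Add(N, Mul(Rational(-2, 3), I, Pow(3, Rational(1, 2)))), Rational(1, 2))
Mul(Function('T')(Function('G')(Function('q')(2, 2))), Pow(12317, -1)) = Mul(Mul(Rational(1, 3), Pow(Add(Mul(9, 5), Mul(-6, I, Pow(3, Rational(1, 2)))), Rational(1, 2))), Pow(12317, -1)) = Mul(Mul(Rational(1, 3), Pow(Add(45, Mul(-6, I, Pow(3, Rational(1, 2)))), Rational(1, 2))), Rational(1, 12317)) = Mul(Rational(1, 36951), Pow(Add(45, Mul(-6, I, Pow(3, Rational(1, 2)))), Rational(1, 2)))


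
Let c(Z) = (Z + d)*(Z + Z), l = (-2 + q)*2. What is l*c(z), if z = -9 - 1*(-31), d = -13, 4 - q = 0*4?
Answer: 1584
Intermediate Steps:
q = 4 (q = 4 - 0*4 = 4 - 1*0 = 4 + 0 = 4)
l = 4 (l = (-2 + 4)*2 = 2*2 = 4)
z = 22 (z = -9 + 31 = 22)
c(Z) = 2*Z*(-13 + Z) (c(Z) = (Z - 13)*(Z + Z) = (-13 + Z)*(2*Z) = 2*Z*(-13 + Z))
l*c(z) = 4*(2*22*(-13 + 22)) = 4*(2*22*9) = 4*396 = 1584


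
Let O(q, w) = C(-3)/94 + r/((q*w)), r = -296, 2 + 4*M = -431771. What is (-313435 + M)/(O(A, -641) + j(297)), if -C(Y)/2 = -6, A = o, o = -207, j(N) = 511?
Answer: -10511346181257/12750103556 ≈ -824.41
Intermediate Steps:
M = -431773/4 (M = -1/2 + (1/4)*(-431771) = -1/2 - 431771/4 = -431773/4 ≈ -1.0794e+5)
A = -207
C(Y) = 12 (C(Y) = -2*(-6) = 12)
O(q, w) = 6/47 - 296/(q*w) (O(q, w) = 12/94 - 296*1/(q*w) = 12*(1/94) - 296/(q*w) = 6/47 - 296/(q*w))
(-313435 + M)/(O(A, -641) + j(297)) = (-313435 - 431773/4)/((6/47 - 296/(-207*(-641))) + 511) = -1685513/(4*((6/47 - 296*(-1/207)*(-1/641)) + 511)) = -1685513/(4*((6/47 - 296/132687) + 511)) = -1685513/(4*(782210/6236289 + 511)) = -1685513/(4*3187525889/6236289) = -1685513/4*6236289/3187525889 = -10511346181257/12750103556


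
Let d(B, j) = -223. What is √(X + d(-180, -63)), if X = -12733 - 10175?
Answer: I*√23131 ≈ 152.09*I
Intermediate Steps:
X = -22908
√(X + d(-180, -63)) = √(-22908 - 223) = √(-23131) = I*√23131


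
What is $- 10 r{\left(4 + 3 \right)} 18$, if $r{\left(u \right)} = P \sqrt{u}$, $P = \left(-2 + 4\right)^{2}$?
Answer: $- 720 \sqrt{7} \approx -1904.9$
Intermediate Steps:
$P = 4$ ($P = 2^{2} = 4$)
$r{\left(u \right)} = 4 \sqrt{u}$
$- 10 r{\left(4 + 3 \right)} 18 = - 10 \cdot 4 \sqrt{4 + 3} \cdot 18 = - 10 \cdot 4 \sqrt{7} \cdot 18 = - 40 \sqrt{7} \cdot 18 = - 720 \sqrt{7}$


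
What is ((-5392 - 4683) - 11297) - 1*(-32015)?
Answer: 10643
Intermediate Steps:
((-5392 - 4683) - 11297) - 1*(-32015) = (-10075 - 11297) + 32015 = -21372 + 32015 = 10643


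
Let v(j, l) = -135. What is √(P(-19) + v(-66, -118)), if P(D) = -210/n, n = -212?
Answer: I*√1505730/106 ≈ 11.576*I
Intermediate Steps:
P(D) = 105/106 (P(D) = -210/(-212) = -210*(-1/212) = 105/106)
√(P(-19) + v(-66, -118)) = √(105/106 - 135) = √(-14205/106) = I*√1505730/106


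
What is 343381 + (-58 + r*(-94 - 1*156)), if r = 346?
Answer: 256823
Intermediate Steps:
343381 + (-58 + r*(-94 - 1*156)) = 343381 + (-58 + 346*(-94 - 1*156)) = 343381 + (-58 + 346*(-94 - 156)) = 343381 + (-58 + 346*(-250)) = 343381 + (-58 - 86500) = 343381 - 86558 = 256823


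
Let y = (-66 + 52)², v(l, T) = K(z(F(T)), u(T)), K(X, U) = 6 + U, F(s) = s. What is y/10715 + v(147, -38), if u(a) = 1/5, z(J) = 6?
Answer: 66629/10715 ≈ 6.2183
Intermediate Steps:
u(a) = ⅕
v(l, T) = 31/5 (v(l, T) = 6 + ⅕ = 31/5)
y = 196 (y = (-14)² = 196)
y/10715 + v(147, -38) = 196/10715 + 31/5 = 66629/10715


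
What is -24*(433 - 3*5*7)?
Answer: -7872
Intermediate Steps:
-24*(433 - 3*5*7) = -24*(433 - 15*7) = -24*(433 - 105) = -24*328 = -7872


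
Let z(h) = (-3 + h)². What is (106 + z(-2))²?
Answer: 17161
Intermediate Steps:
(106 + z(-2))² = (106 + (-3 - 2)²)² = (106 + (-5)²)² = (106 + 25)² = 131² = 17161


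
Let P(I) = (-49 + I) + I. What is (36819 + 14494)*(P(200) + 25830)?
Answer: 1343425653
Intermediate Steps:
P(I) = -49 + 2*I
(36819 + 14494)*(P(200) + 25830) = (36819 + 14494)*((-49 + 2*200) + 25830) = 51313*((-49 + 400) + 25830) = 51313*(351 + 25830) = 51313*26181 = 1343425653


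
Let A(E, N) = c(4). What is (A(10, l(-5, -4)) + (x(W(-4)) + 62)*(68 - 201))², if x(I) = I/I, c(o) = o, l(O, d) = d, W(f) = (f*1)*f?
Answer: 70140625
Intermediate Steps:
W(f) = f² (W(f) = f*f = f²)
x(I) = 1
A(E, N) = 4
(A(10, l(-5, -4)) + (x(W(-4)) + 62)*(68 - 201))² = (4 + (1 + 62)*(68 - 201))² = (4 + 63*(-133))² = (4 - 8379)² = (-8375)² = 70140625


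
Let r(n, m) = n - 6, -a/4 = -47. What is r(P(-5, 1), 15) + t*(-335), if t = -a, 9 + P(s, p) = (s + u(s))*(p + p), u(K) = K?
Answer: 62945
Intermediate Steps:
a = 188 (a = -4*(-47) = 188)
P(s, p) = -9 + 4*p*s (P(s, p) = -9 + (s + s)*(p + p) = -9 + (2*s)*(2*p) = -9 + 4*p*s)
t = -188 (t = -1*188 = -188)
r(n, m) = -6 + n
r(P(-5, 1), 15) + t*(-335) = (-6 + (-9 + 4*1*(-5))) - 188*(-335) = (-6 + (-9 - 20)) + 62980 = (-6 - 29) + 62980 = -35 + 62980 = 62945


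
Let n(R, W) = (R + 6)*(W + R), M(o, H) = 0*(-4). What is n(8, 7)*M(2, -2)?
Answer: 0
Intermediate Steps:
M(o, H) = 0
n(R, W) = (6 + R)*(R + W)
n(8, 7)*M(2, -2) = (8**2 + 6*8 + 6*7 + 8*7)*0 = (64 + 48 + 42 + 56)*0 = 210*0 = 0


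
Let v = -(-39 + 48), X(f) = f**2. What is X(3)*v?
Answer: -81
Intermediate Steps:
v = -9 (v = -1*9 = -9)
X(3)*v = 3**2*(-9) = 9*(-9) = -81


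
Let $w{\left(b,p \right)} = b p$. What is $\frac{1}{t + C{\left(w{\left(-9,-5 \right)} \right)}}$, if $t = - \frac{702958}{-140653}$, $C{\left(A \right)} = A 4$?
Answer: $\frac{140653}{26020498} \approx 0.0054055$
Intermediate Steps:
$C{\left(A \right)} = 4 A$
$t = \frac{702958}{140653}$ ($t = \left(-702958\right) \left(- \frac{1}{140653}\right) = \frac{702958}{140653} \approx 4.9978$)
$\frac{1}{t + C{\left(w{\left(-9,-5 \right)} \right)}} = \frac{1}{\frac{702958}{140653} + 4 \left(\left(-9\right) \left(-5\right)\right)} = \frac{1}{\frac{702958}{140653} + 4 \cdot 45} = \frac{1}{\frac{702958}{140653} + 180} = \frac{1}{\frac{26020498}{140653}} = \frac{140653}{26020498}$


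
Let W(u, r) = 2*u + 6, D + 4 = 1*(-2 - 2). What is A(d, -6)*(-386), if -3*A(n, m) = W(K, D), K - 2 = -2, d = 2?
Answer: 772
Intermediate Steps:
D = -8 (D = -4 + 1*(-2 - 2) = -4 + 1*(-4) = -4 - 4 = -8)
K = 0 (K = 2 - 2 = 0)
W(u, r) = 6 + 2*u
A(n, m) = -2 (A(n, m) = -(6 + 2*0)/3 = -(6 + 0)/3 = -⅓*6 = -2)
A(d, -6)*(-386) = -2*(-386) = 772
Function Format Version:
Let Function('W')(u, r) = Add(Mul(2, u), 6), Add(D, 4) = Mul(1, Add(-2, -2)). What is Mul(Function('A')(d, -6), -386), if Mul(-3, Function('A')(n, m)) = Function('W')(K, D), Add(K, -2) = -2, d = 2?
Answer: 772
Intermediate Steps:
D = -8 (D = Add(-4, Mul(1, Add(-2, -2))) = Add(-4, Mul(1, -4)) = Add(-4, -4) = -8)
K = 0 (K = Add(2, -2) = 0)
Function('W')(u, r) = Add(6, Mul(2, u))
Function('A')(n, m) = -2 (Function('A')(n, m) = Mul(Rational(-1, 3), Add(6, Mul(2, 0))) = Mul(Rational(-1, 3), Add(6, 0)) = Mul(Rational(-1, 3), 6) = -2)
Mul(Function('A')(d, -6), -386) = Mul(-2, -386) = 772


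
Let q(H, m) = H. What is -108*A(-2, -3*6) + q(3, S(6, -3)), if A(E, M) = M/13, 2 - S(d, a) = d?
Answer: 1983/13 ≈ 152.54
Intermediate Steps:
S(d, a) = 2 - d
A(E, M) = M/13 (A(E, M) = M*(1/13) = M/13)
-108*A(-2, -3*6) + q(3, S(6, -3)) = -108*(-3*6)/13 + 3 = -108*(-18)/13 + 3 = -108*(-18/13) + 3 = 1944/13 + 3 = 1983/13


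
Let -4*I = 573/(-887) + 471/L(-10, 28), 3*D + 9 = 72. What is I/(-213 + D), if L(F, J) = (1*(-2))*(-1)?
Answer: 138877/454144 ≈ 0.30580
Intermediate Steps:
D = 21 (D = -3 + (⅓)*72 = -3 + 24 = 21)
L(F, J) = 2 (L(F, J) = -2*(-1) = 2)
I = -416631/7096 (I = -(573/(-887) + 471/2)/4 = -(573*(-1/887) + 471*(½))/4 = -(-573/887 + 471/2)/4 = -¼*416631/1774 = -416631/7096 ≈ -58.714)
I/(-213 + D) = -416631/7096/(-213 + 21) = -416631/7096/(-192) = -1/192*(-416631/7096) = 138877/454144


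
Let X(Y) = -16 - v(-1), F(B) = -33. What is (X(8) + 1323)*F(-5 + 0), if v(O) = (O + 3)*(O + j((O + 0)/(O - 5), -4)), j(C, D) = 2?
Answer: -43065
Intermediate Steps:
v(O) = (2 + O)*(3 + O) (v(O) = (O + 3)*(O + 2) = (3 + O)*(2 + O) = (2 + O)*(3 + O))
X(Y) = -18 (X(Y) = -16 - (6 + (-1)**2 + 5*(-1)) = -16 - (6 + 1 - 5) = -16 - 1*2 = -16 - 2 = -18)
(X(8) + 1323)*F(-5 + 0) = (-18 + 1323)*(-33) = 1305*(-33) = -43065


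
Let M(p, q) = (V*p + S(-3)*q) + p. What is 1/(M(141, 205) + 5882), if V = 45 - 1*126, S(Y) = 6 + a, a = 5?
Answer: -1/3143 ≈ -0.00031817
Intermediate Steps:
S(Y) = 11 (S(Y) = 6 + 5 = 11)
V = -81 (V = 45 - 126 = -81)
M(p, q) = -80*p + 11*q (M(p, q) = (-81*p + 11*q) + p = -80*p + 11*q)
1/(M(141, 205) + 5882) = 1/((-80*141 + 11*205) + 5882) = 1/((-11280 + 2255) + 5882) = 1/(-9025 + 5882) = 1/(-3143) = -1/3143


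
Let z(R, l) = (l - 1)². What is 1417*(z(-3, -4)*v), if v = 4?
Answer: 141700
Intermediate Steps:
z(R, l) = (-1 + l)²
1417*(z(-3, -4)*v) = 1417*((-1 - 4)²*4) = 1417*((-5)²*4) = 1417*(25*4) = 1417*100 = 141700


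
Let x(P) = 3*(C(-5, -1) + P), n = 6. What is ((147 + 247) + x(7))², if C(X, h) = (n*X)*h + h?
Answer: 252004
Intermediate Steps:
C(X, h) = h + 6*X*h (C(X, h) = (6*X)*h + h = 6*X*h + h = h + 6*X*h)
x(P) = 87 + 3*P (x(P) = 3*(-(1 + 6*(-5)) + P) = 3*(-(1 - 30) + P) = 3*(-1*(-29) + P) = 3*(29 + P) = 87 + 3*P)
((147 + 247) + x(7))² = ((147 + 247) + (87 + 3*7))² = (394 + (87 + 21))² = (394 + 108)² = 502² = 252004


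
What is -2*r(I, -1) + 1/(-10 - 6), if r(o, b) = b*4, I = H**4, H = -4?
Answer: 127/16 ≈ 7.9375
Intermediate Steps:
I = 256 (I = (-4)**4 = 256)
r(o, b) = 4*b
-2*r(I, -1) + 1/(-10 - 6) = -8*(-1) + 1/(-10 - 6) = -2*(-4) + 1/(-16) = 8 - 1/16 = 127/16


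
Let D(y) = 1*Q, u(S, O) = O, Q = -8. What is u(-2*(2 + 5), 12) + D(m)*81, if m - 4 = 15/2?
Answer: -636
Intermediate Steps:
m = 23/2 (m = 4 + 15/2 = 23/2 ≈ 11.500)
D(y) = -8 (D(y) = 1*(-8) = -8)
u(-2*(2 + 5), 12) + D(m)*81 = 12 - 8*81 = 12 - 648 = -636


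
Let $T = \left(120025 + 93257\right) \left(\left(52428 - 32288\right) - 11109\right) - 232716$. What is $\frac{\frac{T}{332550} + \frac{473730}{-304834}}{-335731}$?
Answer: $- \frac{48910620982682}{2836158873011475} \approx -0.017245$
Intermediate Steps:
$T = 1925917026$ ($T = 213282 \left(\left(52428 - 32288\right) - 11109\right) - 232716 = 213282 \left(20140 - 11109\right) - 232716 = 213282 \cdot 9031 - 232716 = 1926149742 - 232716 = 1925917026$)
$\frac{\frac{T}{332550} + \frac{473730}{-304834}}{-335731} = \frac{\frac{1925917026}{332550} + \frac{473730}{-304834}}{-335731} = \left(1925917026 \cdot \frac{1}{332550} + 473730 \left(- \frac{1}{304834}\right)\right) \left(- \frac{1}{335731}\right) = \left(\frac{320986171}{55425} - \frac{236865}{152417}\right) \left(- \frac{1}{335731}\right) = \frac{48910620982682}{8447712225} \left(- \frac{1}{335731}\right) = - \frac{48910620982682}{2836158873011475}$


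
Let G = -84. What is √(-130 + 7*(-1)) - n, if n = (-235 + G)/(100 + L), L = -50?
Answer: 319/50 + I*√137 ≈ 6.38 + 11.705*I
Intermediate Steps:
n = -319/50 (n = (-235 - 84)/(100 - 50) = -319/50 ≈ -6.3800)
√(-130 + 7*(-1)) - n = √(-130 + 7*(-1)) - 1*(-319/50) = √(-130 - 7) + 319/50 = √(-137) + 319/50 = I*√137 + 319/50 = 319/50 + I*√137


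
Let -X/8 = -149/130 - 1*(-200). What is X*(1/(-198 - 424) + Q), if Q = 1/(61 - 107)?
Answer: 17268468/464945 ≈ 37.141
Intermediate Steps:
Q = -1/46 (Q = 1/(-46) = -1/46 ≈ -0.021739)
X = -103404/65 (X = -8*(-149/130 - 1*(-200)) = -8*(-149*1/130 + 200) = -8*(-149/130 + 200) = -8*25851/130 = -103404/65 ≈ -1590.8)
X*(1/(-198 - 424) + Q) = -103404*(1/(-198 - 424) - 1/46)/65 = -103404*(1/(-622) - 1/46)/65 = -103404*(-1/622 - 1/46)/65 = -103404/65*(-167/7153) = 17268468/464945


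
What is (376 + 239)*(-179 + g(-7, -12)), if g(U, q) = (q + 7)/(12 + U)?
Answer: -110700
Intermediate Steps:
g(U, q) = (7 + q)/(12 + U)
(376 + 239)*(-179 + g(-7, -12)) = (376 + 239)*(-179 + (7 - 12)/(12 - 7)) = 615*(-179 - 5/5) = 615*(-179 + (⅕)*(-5)) = 615*(-179 - 1) = 615*(-180) = -110700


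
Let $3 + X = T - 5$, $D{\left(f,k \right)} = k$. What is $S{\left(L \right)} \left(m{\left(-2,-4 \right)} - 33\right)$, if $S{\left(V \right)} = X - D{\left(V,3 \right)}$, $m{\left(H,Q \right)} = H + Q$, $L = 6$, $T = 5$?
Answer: $234$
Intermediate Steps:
$X = -3$ ($X = -3 + \left(5 - 5\right) = -3 + 0 = -3$)
$S{\left(V \right)} = -6$ ($S{\left(V \right)} = -3 - 3 = -6$)
$S{\left(L \right)} \left(m{\left(-2,-4 \right)} - 33\right) = - 6 \left(\left(-2 - 4\right) - 33\right) = - 6 \left(-6 - 33\right) = \left(-6\right) \left(-39\right) = 234$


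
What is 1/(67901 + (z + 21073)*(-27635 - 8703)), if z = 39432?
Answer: -1/2198562789 ≈ -4.5484e-10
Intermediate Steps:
1/(67901 + (z + 21073)*(-27635 - 8703)) = 1/(67901 + (39432 + 21073)*(-27635 - 8703)) = 1/(67901 + 60505*(-36338)) = 1/(67901 - 2198630690) = 1/(-2198562789) = -1/2198562789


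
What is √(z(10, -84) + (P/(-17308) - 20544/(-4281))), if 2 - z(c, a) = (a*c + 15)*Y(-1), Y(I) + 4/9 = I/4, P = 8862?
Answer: I*√777720689682983763/37047774 ≈ 23.804*I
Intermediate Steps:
Y(I) = -4/9 + I/4
z(c, a) = 149/12 + 25*a*c/36 (z(c, a) = 2 - (a*c + 15)*(-4/9 + (¼)*(-1)) = 2 - (15 + a*c)*(-4/9 - ¼) = 2 - (15 + a*c)*(-25)/36 = 2 - (-125/12 - 25*a*c/36) = 2 + (125/12 + 25*a*c/36) = 149/12 + 25*a*c/36)
√(z(10, -84) + (P/(-17308) - 20544/(-4281))) = √((149/12 + (25/36)*(-84)*10) + (8862/(-17308) - 20544/(-4281))) = √((149/12 - 1750/3) + (8862*(-1/17308) - 20544*(-1/4281))) = √(-6851/12 + (-4431/8654 + 6848/1427)) = √(-6851/12 + 52939555/12349258) = √(-41984745949/74095548) = I*√777720689682983763/37047774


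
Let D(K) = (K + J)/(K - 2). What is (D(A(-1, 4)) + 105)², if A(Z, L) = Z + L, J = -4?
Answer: 10816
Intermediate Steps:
A(Z, L) = L + Z
D(K) = (-4 + K)/(-2 + K) (D(K) = (K - 4)/(K - 2) = (-4 + K)/(-2 + K))
(D(A(-1, 4)) + 105)² = ((-4 + (4 - 1))/(-2 + (4 - 1)) + 105)² = ((-4 + 3)/(-2 + 3) + 105)² = (-1/1 + 105)² = (1*(-1) + 105)² = (-1 + 105)² = 104² = 10816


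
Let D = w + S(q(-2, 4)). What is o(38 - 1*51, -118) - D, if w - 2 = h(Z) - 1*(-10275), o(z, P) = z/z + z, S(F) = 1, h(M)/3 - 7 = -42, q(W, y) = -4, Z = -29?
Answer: -10185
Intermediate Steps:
h(M) = -105 (h(M) = 21 + 3*(-42) = 21 - 126 = -105)
o(z, P) = 1 + z
w = 10172 (w = 2 + (-105 - 1*(-10275)) = 2 + (-105 + 10275) = 2 + 10170 = 10172)
D = 10173 (D = 10172 + 1 = 10173)
o(38 - 1*51, -118) - D = (1 + (38 - 1*51)) - 1*10173 = (1 + (38 - 51)) - 10173 = (1 - 13) - 10173 = -12 - 10173 = -10185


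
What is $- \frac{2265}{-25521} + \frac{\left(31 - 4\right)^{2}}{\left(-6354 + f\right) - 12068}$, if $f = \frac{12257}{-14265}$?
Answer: $\frac{109949708890}{2235657354109} \approx 0.04918$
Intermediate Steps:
$f = - \frac{12257}{14265}$ ($f = 12257 \left(- \frac{1}{14265}\right) = - \frac{12257}{14265} \approx -0.85924$)
$- \frac{2265}{-25521} + \frac{\left(31 - 4\right)^{2}}{\left(-6354 + f\right) - 12068} = - \frac{2265}{-25521} + \frac{\left(31 - 4\right)^{2}}{\left(-6354 - \frac{12257}{14265}\right) - 12068} = \left(-2265\right) \left(- \frac{1}{25521}\right) + \frac{27^{2}}{- \frac{90652067}{14265} - 12068} = \frac{755}{8507} + \frac{729}{- \frac{262802087}{14265}} = \frac{755}{8507} + 729 \left(- \frac{14265}{262802087}\right) = \frac{755}{8507} - \frac{10399185}{262802087} = \frac{109949708890}{2235657354109}$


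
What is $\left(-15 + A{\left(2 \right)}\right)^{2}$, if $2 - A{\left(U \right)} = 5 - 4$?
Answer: $196$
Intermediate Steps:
$A{\left(U \right)} = 1$ ($A{\left(U \right)} = 2 - \left(5 - 4\right) = 2 - 1 = 1$)
$\left(-15 + A{\left(2 \right)}\right)^{2} = \left(-15 + 1\right)^{2} = \left(-14\right)^{2} = 196$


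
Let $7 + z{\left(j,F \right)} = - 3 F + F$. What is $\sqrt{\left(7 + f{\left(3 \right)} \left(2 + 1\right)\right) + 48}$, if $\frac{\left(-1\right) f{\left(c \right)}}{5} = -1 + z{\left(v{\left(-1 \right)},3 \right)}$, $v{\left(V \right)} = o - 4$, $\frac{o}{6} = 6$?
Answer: $\sqrt{265} \approx 16.279$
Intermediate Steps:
$o = 36$ ($o = 6 \cdot 6 = 36$)
$v{\left(V \right)} = 32$ ($v{\left(V \right)} = 36 - 4 = 32$)
$z{\left(j,F \right)} = -7 - 2 F$ ($z{\left(j,F \right)} = -7 + \left(- 3 F + F\right) = -7 - 2 F$)
$f{\left(c \right)} = 70$ ($f{\left(c \right)} = - 5 \left(-1 - 13\right) = \left(-5\right) \left(-14\right) = 70$)
$\sqrt{\left(7 + f{\left(3 \right)} \left(2 + 1\right)\right) + 48} = \sqrt{\left(7 + 70 \left(2 + 1\right)\right) + 48} = \sqrt{\left(7 + 70 \cdot 3\right) + 48} = \sqrt{\left(7 + 210\right) + 48} = \sqrt{217 + 48} = \sqrt{265}$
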